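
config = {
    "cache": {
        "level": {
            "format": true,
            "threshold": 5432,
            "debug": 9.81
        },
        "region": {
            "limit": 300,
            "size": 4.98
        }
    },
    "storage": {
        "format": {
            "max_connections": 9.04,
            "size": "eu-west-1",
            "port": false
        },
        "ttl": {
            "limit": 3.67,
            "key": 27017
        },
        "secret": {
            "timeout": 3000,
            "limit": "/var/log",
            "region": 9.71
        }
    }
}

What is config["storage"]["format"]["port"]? False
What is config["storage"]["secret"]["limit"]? "/var/log"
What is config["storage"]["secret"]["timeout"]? 3000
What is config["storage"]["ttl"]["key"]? 27017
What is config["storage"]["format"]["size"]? "eu-west-1"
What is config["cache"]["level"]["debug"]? 9.81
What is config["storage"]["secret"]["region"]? 9.71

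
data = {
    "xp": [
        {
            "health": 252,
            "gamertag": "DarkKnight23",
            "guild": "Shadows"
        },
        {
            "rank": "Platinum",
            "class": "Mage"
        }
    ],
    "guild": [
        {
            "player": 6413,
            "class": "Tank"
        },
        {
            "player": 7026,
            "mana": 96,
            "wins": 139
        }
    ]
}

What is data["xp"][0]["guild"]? "Shadows"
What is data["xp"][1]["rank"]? "Platinum"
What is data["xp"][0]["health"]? 252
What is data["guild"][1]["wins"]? 139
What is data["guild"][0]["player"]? 6413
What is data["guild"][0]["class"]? "Tank"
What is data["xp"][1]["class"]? "Mage"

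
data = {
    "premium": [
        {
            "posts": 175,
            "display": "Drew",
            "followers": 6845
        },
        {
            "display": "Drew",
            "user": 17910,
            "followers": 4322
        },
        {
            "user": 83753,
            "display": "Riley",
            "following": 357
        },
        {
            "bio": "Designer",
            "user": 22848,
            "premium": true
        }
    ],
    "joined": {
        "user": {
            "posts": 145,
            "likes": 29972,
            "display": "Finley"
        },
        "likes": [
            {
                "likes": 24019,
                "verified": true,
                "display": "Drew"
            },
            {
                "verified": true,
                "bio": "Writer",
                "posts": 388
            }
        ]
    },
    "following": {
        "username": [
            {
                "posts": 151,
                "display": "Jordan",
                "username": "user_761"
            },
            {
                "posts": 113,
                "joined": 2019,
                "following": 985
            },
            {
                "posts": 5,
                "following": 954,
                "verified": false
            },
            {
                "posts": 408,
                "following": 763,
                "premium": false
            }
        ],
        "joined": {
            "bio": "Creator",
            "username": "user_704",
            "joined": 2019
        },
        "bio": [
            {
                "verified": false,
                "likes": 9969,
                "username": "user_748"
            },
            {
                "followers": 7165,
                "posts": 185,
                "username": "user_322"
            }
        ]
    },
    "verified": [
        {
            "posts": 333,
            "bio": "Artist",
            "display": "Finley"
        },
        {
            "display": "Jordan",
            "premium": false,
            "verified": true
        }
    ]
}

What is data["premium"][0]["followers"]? 6845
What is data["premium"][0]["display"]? "Drew"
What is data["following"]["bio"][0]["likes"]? 9969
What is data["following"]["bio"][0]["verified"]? False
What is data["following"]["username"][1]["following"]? 985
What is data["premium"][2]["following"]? 357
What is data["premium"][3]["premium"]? True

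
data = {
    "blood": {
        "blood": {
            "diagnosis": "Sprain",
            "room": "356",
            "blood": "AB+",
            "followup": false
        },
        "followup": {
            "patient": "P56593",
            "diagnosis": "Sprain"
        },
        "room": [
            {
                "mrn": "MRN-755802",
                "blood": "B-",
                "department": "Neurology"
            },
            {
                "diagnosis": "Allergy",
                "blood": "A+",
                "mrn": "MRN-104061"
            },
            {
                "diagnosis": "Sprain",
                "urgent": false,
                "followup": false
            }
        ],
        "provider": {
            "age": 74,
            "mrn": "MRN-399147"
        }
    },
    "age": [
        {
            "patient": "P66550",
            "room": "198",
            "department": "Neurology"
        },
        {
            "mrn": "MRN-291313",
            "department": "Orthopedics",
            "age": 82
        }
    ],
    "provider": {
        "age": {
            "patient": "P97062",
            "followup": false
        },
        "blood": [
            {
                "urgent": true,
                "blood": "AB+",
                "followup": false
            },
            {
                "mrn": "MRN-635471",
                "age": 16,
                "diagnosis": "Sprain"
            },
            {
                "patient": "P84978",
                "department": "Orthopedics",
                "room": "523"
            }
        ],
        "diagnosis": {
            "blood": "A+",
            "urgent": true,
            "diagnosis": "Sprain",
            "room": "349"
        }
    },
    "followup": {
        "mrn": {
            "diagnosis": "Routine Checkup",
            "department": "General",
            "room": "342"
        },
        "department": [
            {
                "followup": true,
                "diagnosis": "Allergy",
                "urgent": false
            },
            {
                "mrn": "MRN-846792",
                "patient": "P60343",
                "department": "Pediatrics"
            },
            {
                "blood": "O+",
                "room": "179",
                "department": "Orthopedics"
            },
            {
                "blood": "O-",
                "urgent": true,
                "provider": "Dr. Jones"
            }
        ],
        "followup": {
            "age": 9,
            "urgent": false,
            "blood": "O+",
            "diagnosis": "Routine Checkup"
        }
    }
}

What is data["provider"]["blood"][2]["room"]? "523"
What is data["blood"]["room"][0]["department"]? "Neurology"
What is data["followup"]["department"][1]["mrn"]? "MRN-846792"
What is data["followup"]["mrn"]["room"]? "342"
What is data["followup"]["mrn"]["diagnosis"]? "Routine Checkup"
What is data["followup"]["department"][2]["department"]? "Orthopedics"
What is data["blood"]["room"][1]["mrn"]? "MRN-104061"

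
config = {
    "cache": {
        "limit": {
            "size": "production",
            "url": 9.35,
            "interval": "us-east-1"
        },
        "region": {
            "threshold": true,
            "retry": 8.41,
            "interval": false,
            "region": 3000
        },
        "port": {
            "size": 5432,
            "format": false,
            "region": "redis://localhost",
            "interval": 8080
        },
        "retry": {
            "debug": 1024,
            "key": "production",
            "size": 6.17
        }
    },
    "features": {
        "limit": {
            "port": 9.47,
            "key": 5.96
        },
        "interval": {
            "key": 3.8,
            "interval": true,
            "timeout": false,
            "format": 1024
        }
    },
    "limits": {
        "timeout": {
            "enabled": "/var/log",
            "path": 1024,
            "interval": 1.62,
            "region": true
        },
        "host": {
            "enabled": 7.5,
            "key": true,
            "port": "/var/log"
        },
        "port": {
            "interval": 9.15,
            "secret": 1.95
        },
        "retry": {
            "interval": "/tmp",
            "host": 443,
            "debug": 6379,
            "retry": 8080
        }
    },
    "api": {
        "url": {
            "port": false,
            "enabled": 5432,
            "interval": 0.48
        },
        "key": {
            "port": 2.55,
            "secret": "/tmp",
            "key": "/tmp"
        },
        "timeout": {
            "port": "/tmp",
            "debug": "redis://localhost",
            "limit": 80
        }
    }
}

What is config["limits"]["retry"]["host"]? 443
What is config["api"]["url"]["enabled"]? 5432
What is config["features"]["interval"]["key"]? 3.8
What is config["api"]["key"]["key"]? "/tmp"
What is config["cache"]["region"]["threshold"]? True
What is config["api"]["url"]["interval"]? 0.48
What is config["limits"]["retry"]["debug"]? 6379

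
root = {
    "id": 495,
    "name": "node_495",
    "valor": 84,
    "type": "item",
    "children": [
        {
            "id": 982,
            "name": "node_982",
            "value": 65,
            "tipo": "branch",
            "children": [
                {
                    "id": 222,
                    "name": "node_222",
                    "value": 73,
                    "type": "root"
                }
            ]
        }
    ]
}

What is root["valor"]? 84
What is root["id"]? 495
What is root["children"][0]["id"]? 982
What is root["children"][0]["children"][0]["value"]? 73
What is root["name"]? "node_495"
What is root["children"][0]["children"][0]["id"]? 222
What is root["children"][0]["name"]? "node_982"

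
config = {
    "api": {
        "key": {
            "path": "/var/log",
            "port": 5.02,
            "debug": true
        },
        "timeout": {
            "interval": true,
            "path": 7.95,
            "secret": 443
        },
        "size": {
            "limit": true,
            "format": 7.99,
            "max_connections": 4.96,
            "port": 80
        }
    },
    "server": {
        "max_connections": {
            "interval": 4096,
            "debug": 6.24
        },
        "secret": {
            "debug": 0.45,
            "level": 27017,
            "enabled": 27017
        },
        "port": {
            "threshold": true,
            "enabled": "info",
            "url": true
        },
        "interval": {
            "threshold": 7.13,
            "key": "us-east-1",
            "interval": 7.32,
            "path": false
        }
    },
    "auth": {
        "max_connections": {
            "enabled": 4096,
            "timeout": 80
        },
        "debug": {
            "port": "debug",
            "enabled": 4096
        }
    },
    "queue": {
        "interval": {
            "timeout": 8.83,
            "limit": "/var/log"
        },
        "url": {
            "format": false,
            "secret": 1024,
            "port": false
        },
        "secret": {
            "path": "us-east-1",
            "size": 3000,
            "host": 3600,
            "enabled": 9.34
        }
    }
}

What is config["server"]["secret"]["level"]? 27017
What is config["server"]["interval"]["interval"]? 7.32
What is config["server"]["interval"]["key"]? "us-east-1"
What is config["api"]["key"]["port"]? 5.02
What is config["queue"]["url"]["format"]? False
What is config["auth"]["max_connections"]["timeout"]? 80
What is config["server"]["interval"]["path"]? False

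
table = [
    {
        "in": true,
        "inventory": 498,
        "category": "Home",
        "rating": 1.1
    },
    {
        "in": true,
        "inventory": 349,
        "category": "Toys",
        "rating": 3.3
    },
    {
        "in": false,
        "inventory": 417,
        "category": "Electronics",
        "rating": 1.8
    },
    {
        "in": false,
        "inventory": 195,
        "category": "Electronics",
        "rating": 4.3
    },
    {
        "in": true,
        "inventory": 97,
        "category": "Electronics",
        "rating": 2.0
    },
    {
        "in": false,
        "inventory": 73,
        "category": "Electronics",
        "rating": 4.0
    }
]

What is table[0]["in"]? True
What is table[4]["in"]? True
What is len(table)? 6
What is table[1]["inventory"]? 349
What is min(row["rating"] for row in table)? 1.1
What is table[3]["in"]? False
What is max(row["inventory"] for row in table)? 498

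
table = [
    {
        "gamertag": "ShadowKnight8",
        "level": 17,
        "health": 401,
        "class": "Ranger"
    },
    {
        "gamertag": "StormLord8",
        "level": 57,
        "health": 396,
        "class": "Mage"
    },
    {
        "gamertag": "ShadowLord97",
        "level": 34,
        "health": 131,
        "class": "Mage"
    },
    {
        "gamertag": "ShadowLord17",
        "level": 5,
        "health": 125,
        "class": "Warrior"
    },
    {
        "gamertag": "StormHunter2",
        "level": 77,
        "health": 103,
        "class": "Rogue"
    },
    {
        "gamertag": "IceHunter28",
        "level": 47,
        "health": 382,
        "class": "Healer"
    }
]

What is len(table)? 6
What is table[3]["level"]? 5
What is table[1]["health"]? 396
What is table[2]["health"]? 131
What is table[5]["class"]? "Healer"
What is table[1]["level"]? 57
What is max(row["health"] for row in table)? 401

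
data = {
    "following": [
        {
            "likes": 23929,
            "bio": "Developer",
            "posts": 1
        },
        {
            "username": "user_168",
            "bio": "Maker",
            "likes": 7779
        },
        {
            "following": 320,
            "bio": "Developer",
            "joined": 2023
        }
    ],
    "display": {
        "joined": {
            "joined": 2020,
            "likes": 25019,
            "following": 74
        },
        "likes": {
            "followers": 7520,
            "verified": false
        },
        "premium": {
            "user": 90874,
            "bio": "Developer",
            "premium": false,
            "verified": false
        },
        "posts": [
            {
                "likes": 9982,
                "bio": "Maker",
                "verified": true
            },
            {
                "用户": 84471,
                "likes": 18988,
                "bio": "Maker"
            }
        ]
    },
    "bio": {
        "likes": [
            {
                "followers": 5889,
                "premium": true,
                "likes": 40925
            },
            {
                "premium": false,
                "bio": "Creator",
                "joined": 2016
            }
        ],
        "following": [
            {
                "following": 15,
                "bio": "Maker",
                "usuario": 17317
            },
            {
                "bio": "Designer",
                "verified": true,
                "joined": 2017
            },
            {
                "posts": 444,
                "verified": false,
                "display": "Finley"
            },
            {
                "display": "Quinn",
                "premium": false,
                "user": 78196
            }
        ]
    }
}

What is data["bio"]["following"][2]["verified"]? False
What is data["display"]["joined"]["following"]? 74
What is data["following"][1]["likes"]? 7779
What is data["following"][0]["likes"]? 23929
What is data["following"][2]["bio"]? "Developer"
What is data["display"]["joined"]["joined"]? 2020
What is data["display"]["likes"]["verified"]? False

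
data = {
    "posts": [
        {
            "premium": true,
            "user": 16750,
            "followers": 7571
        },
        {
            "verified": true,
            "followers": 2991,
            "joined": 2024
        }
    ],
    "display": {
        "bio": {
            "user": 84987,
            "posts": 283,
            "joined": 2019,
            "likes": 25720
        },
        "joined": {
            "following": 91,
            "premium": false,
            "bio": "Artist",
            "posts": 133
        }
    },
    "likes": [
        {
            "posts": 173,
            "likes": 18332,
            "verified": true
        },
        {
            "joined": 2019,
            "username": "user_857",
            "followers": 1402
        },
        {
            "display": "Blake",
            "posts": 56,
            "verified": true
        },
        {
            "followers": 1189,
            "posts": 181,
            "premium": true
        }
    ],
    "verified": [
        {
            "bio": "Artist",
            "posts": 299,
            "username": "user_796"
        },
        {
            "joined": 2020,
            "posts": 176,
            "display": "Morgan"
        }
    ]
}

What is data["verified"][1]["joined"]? 2020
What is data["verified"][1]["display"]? "Morgan"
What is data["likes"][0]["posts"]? 173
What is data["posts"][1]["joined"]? 2024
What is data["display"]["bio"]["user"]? 84987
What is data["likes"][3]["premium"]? True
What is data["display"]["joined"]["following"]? 91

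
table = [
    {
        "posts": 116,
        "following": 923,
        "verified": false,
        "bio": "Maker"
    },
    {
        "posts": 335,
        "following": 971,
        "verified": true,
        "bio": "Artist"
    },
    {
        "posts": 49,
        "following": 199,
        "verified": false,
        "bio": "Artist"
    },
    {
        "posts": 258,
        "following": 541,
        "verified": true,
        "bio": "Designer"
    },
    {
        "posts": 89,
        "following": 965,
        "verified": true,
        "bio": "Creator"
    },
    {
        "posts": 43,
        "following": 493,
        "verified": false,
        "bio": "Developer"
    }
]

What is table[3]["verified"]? True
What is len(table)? 6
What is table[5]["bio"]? "Developer"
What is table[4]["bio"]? "Creator"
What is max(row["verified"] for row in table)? True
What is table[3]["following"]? 541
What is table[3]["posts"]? 258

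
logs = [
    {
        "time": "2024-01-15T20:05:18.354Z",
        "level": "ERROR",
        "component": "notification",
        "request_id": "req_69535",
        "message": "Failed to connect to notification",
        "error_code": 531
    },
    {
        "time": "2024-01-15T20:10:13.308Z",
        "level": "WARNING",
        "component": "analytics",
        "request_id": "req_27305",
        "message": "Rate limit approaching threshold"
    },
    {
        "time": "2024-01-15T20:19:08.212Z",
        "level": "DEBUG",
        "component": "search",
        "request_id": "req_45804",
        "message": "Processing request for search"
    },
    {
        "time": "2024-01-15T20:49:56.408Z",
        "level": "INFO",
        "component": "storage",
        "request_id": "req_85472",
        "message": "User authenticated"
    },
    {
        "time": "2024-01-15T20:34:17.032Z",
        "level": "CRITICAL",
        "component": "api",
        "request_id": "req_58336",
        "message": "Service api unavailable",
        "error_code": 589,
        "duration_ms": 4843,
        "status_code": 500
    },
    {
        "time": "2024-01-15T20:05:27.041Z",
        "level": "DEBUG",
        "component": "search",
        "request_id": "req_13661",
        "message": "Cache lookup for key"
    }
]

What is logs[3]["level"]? "INFO"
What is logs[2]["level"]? "DEBUG"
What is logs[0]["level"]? "ERROR"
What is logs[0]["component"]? "notification"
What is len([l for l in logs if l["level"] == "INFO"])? 1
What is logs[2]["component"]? "search"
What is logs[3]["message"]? "User authenticated"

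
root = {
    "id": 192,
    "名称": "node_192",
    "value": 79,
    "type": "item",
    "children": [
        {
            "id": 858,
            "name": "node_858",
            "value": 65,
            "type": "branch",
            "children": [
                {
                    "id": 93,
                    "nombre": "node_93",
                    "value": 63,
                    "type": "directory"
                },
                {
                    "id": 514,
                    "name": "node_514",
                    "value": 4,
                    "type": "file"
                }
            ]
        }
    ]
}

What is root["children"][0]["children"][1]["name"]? "node_514"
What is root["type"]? "item"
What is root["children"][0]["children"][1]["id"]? 514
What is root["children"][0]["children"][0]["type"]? "directory"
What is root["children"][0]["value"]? 65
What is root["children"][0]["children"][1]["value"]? 4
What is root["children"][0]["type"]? "branch"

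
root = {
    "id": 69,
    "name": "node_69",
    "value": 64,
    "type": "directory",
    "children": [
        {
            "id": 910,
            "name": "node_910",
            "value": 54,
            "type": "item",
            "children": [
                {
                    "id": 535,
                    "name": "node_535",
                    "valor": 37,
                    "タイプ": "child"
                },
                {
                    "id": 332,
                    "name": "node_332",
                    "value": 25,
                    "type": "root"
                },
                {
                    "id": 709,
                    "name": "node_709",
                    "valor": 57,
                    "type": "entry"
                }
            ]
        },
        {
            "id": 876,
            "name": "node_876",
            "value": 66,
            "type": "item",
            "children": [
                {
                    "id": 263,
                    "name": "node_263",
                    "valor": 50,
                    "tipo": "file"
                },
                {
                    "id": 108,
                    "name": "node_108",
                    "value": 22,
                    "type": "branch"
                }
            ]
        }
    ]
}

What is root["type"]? "directory"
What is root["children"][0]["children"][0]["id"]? 535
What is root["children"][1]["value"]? 66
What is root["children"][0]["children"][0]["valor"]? 37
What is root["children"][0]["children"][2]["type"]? "entry"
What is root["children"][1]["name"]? "node_876"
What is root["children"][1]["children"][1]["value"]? 22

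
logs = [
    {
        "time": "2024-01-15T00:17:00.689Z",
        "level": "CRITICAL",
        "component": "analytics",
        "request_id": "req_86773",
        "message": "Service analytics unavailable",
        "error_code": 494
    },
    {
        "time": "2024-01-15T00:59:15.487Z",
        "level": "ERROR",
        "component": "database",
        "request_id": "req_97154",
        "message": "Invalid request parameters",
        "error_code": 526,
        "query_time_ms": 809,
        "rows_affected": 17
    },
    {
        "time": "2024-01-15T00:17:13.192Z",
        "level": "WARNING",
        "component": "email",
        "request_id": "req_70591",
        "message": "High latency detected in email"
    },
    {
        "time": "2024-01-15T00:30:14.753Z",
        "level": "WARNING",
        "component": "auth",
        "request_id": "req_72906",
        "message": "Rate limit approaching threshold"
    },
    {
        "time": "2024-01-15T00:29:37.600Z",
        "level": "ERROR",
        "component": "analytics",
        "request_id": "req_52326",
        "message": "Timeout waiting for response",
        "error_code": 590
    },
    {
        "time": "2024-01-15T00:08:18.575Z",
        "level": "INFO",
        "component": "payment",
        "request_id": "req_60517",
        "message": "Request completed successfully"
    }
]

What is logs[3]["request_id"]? "req_72906"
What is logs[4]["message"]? "Timeout waiting for response"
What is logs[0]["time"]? "2024-01-15T00:17:00.689Z"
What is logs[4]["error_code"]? 590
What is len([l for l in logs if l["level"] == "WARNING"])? 2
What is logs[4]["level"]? "ERROR"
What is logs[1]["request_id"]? "req_97154"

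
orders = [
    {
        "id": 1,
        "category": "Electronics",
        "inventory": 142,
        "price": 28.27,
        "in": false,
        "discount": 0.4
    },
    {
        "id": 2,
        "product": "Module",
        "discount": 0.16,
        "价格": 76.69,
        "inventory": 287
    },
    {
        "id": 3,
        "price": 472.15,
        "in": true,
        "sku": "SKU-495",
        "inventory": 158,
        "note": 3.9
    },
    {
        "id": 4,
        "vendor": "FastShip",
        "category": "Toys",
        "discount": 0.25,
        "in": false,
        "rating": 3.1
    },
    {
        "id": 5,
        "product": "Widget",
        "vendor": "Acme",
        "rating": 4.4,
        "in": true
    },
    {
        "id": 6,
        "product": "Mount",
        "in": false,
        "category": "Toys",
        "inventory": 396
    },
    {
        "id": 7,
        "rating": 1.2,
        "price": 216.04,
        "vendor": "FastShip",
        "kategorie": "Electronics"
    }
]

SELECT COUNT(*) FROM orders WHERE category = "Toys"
2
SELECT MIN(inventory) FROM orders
142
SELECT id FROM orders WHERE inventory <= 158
[1, 3]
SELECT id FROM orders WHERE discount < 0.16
[]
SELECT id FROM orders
[1, 2, 3, 4, 5, 6, 7]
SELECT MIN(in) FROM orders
False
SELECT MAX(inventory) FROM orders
396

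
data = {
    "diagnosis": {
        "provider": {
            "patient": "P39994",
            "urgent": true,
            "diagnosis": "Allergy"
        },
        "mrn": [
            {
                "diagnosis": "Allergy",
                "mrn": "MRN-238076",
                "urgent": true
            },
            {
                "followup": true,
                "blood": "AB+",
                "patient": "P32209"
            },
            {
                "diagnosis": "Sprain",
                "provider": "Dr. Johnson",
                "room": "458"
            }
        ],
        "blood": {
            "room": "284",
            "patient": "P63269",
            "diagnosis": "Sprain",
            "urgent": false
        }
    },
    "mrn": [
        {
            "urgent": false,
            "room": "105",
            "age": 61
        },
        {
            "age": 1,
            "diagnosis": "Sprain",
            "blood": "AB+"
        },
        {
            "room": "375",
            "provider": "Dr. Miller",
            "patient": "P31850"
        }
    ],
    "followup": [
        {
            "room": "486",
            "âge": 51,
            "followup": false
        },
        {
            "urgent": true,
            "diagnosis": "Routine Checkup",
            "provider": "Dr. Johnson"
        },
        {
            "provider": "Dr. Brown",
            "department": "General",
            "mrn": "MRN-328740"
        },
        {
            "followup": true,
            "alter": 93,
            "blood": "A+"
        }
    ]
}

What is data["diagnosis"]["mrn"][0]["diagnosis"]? "Allergy"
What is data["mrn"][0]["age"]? 61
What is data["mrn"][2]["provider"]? "Dr. Miller"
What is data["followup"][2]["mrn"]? "MRN-328740"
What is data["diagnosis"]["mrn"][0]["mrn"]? "MRN-238076"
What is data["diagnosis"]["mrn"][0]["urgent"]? True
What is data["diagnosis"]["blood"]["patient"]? "P63269"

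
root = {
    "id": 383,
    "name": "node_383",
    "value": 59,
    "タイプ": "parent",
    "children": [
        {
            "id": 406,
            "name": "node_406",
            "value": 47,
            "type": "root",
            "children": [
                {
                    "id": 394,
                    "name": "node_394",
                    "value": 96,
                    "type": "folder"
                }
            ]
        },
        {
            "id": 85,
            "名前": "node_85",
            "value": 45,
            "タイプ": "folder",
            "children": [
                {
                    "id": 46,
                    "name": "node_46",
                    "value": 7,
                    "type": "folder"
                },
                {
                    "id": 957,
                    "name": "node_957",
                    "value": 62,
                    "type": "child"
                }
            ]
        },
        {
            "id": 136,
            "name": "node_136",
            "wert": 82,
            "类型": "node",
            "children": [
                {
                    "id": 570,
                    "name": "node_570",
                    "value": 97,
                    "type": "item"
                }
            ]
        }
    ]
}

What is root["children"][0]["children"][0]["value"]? 96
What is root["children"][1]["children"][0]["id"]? 46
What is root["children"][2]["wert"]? 82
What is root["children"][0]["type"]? "root"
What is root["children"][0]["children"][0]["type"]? "folder"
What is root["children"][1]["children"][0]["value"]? 7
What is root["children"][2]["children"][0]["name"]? "node_570"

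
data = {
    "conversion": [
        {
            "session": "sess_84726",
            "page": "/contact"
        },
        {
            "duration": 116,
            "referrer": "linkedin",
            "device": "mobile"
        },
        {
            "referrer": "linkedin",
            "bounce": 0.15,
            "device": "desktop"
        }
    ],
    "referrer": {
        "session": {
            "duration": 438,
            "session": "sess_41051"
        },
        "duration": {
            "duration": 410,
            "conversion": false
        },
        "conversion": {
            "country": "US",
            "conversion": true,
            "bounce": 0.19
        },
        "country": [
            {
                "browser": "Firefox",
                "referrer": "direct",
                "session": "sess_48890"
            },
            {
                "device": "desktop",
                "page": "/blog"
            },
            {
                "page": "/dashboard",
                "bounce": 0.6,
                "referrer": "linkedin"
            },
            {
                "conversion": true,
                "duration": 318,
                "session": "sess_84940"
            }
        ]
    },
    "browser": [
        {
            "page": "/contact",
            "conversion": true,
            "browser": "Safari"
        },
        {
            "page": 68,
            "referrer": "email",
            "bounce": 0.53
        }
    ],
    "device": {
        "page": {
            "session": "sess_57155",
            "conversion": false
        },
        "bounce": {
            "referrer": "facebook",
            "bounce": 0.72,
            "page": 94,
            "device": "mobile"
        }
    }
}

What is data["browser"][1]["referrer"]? "email"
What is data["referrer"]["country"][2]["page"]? "/dashboard"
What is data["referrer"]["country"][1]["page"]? "/blog"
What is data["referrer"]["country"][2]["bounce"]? 0.6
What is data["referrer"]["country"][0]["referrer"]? "direct"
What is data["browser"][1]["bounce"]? 0.53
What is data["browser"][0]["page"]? "/contact"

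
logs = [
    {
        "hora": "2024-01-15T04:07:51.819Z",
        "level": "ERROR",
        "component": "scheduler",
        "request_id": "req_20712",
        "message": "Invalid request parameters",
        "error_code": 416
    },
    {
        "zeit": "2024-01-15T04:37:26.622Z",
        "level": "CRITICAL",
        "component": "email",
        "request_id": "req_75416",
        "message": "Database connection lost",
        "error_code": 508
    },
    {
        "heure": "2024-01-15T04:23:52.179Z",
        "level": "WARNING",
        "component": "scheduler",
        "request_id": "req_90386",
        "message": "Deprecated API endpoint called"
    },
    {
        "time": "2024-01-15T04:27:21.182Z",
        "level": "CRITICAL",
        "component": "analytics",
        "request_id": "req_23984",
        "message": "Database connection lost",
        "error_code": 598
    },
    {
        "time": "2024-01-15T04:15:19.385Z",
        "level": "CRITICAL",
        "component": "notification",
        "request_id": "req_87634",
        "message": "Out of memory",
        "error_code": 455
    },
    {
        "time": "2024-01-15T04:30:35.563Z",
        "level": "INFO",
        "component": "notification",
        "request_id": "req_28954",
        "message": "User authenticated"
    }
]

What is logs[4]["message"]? "Out of memory"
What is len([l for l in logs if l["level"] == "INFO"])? 1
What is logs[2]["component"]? "scheduler"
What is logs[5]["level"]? "INFO"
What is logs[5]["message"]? "User authenticated"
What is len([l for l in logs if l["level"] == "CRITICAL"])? 3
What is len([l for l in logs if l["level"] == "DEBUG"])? 0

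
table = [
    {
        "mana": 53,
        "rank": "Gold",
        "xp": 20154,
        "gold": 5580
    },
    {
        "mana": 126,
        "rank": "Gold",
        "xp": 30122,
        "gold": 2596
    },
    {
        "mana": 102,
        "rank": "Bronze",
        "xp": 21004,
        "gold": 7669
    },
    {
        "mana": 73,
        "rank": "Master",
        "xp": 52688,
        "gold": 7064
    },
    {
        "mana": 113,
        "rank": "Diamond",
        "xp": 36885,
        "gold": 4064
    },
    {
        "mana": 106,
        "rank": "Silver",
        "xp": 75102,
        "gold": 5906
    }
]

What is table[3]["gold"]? 7064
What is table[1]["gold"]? 2596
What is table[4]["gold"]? 4064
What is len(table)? 6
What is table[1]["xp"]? 30122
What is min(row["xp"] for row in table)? 20154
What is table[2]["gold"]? 7669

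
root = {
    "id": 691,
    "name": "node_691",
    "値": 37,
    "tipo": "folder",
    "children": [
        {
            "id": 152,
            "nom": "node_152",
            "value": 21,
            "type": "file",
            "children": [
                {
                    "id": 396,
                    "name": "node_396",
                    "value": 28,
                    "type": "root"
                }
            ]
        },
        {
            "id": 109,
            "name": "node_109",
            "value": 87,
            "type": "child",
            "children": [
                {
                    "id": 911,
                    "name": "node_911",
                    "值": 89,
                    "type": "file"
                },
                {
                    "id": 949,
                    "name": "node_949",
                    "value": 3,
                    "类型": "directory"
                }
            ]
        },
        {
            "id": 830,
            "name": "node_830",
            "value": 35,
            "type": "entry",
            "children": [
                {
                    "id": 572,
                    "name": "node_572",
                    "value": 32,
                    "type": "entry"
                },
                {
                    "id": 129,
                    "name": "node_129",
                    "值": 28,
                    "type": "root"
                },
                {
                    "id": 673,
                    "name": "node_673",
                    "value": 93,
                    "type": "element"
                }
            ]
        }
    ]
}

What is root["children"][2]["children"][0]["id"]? 572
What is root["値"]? 37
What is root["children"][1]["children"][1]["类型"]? "directory"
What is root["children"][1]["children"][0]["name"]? "node_911"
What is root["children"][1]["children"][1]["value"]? 3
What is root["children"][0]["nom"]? "node_152"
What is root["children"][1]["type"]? "child"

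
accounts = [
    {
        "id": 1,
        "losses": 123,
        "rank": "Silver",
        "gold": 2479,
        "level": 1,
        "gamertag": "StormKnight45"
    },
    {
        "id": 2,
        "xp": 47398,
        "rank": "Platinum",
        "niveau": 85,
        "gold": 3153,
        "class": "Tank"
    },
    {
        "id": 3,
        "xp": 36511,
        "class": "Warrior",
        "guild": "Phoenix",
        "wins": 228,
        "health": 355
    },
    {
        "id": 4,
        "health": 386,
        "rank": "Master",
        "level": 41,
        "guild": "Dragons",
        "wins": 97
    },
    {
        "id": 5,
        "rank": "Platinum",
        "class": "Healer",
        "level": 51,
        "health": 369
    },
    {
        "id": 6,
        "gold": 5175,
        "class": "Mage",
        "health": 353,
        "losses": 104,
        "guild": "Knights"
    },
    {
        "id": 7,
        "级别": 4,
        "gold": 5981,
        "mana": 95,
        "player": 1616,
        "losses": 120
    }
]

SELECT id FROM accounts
[1, 2, 3, 4, 5, 6, 7]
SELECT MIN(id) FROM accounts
1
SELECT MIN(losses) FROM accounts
104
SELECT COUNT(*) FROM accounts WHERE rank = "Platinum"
2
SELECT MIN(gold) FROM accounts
2479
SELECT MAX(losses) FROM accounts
123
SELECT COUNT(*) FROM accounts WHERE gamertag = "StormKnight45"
1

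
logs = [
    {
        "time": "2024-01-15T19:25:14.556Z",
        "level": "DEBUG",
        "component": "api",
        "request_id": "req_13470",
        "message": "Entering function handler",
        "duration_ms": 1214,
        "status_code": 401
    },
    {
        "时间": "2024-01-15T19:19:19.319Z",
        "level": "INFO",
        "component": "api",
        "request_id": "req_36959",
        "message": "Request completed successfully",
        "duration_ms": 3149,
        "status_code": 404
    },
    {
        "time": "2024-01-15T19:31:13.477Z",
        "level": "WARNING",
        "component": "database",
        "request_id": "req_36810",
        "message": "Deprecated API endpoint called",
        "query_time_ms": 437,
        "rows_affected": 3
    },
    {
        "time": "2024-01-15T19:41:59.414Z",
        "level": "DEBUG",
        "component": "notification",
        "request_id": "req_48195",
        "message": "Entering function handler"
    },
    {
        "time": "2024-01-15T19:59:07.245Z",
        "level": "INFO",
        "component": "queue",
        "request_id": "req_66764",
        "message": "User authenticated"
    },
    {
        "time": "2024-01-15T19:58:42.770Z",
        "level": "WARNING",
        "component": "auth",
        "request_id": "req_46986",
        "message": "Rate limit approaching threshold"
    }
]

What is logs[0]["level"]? "DEBUG"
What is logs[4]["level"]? "INFO"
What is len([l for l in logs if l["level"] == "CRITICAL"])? 0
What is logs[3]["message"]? "Entering function handler"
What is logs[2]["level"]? "WARNING"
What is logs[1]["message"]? "Request completed successfully"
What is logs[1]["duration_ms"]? 3149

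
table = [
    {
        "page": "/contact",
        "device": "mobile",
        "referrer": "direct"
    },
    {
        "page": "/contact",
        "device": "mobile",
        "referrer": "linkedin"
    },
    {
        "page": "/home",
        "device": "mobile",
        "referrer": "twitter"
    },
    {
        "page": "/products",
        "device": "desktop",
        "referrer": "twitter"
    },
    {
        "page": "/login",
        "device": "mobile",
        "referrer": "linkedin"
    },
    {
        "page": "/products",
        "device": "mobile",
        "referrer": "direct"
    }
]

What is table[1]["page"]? "/contact"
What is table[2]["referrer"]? "twitter"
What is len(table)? 6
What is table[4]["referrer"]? "linkedin"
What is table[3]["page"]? "/products"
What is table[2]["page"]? "/home"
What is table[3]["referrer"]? "twitter"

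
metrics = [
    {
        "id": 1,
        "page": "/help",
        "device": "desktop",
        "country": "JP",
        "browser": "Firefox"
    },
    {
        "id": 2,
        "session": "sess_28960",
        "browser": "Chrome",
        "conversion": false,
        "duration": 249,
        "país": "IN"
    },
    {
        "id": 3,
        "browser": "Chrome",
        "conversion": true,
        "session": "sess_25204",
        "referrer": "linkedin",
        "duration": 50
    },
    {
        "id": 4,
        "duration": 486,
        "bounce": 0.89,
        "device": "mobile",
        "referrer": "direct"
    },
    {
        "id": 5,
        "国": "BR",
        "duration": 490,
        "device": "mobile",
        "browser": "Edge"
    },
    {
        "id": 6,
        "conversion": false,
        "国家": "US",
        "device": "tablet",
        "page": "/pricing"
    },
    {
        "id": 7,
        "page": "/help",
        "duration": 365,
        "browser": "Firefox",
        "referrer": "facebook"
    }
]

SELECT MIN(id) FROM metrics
1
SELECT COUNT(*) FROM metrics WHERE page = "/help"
2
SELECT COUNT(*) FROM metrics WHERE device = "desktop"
1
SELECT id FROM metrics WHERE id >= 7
[7]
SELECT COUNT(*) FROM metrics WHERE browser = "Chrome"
2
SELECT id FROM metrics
[1, 2, 3, 4, 5, 6, 7]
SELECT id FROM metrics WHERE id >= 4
[4, 5, 6, 7]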